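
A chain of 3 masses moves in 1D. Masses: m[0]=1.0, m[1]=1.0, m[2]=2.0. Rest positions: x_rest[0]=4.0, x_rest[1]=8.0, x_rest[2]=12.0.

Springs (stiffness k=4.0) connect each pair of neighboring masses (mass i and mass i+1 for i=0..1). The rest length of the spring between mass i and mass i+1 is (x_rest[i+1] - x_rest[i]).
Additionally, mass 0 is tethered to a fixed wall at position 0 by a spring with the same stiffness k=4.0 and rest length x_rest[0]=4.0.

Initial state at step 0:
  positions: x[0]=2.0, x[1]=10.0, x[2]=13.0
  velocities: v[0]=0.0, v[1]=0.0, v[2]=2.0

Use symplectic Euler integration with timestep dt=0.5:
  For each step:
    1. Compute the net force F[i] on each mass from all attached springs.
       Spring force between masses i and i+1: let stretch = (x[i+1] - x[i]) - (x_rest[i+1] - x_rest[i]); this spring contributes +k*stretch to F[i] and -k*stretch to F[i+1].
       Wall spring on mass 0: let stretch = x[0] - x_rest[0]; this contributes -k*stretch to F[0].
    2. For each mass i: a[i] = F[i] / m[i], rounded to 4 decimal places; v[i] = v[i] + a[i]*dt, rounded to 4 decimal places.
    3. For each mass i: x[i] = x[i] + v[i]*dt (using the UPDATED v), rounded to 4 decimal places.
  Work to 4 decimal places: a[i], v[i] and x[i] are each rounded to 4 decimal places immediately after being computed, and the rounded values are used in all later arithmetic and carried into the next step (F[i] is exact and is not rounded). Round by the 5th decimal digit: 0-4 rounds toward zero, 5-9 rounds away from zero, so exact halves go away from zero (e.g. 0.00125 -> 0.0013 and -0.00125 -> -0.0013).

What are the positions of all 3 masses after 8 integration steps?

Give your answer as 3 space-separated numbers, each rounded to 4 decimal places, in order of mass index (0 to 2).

Answer: 1.3907 11.7266 10.5508

Derivation:
Step 0: x=[2.0000 10.0000 13.0000] v=[0.0000 0.0000 2.0000]
Step 1: x=[8.0000 5.0000 14.5000] v=[12.0000 -10.0000 3.0000]
Step 2: x=[3.0000 12.5000 13.2500] v=[-10.0000 15.0000 -2.5000]
Step 3: x=[4.5000 11.2500 13.6250] v=[3.0000 -2.5000 0.7500]
Step 4: x=[8.2500 5.6250 14.8125] v=[7.5000 -11.2500 2.3750]
Step 5: x=[1.1250 11.8125 13.4063] v=[-14.2500 12.3750 -2.8125]
Step 6: x=[3.5625 8.9063 13.2032] v=[4.8750 -5.8124 -0.4063]
Step 7: x=[7.7813 4.9532 12.8516] v=[8.4376 -7.9062 -0.7032]
Step 8: x=[1.3907 11.7266 10.5508] v=[-12.7812 13.5468 -4.6016]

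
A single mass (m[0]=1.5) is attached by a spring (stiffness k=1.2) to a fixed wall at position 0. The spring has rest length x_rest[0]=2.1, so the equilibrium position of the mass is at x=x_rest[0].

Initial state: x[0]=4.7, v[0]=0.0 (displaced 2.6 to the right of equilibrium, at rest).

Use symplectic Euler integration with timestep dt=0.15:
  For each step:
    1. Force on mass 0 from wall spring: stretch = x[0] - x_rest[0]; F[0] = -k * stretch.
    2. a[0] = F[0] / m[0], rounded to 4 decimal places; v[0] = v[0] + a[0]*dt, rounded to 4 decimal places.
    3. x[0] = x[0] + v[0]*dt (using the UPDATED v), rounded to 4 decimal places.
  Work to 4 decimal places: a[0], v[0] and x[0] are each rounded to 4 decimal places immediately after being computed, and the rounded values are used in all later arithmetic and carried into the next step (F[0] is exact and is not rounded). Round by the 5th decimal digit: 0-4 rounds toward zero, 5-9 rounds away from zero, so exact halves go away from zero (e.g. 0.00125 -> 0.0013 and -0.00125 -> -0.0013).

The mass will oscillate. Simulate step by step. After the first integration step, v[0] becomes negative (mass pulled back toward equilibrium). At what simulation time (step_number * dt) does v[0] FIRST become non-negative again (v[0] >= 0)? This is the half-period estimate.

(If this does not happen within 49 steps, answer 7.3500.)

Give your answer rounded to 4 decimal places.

Answer: 3.6000

Derivation:
Step 0: x=[4.7000] v=[0.0000]
Step 1: x=[4.6532] v=[-0.3120]
Step 2: x=[4.5604] v=[-0.6184]
Step 3: x=[4.4234] v=[-0.9136]
Step 4: x=[4.2445] v=[-1.1924]
Step 5: x=[4.0270] v=[-1.4497]
Step 6: x=[3.7749] v=[-1.6809]
Step 7: x=[3.4926] v=[-1.8819]
Step 8: x=[3.1853] v=[-2.0490]
Step 9: x=[2.8584] v=[-2.1792]
Step 10: x=[2.5179] v=[-2.2702]
Step 11: x=[2.1699] v=[-2.3203]
Step 12: x=[1.8206] v=[-2.3287]
Step 13: x=[1.4763] v=[-2.2952]
Step 14: x=[1.1432] v=[-2.2204]
Step 15: x=[0.8274] v=[-2.1056]
Step 16: x=[0.5345] v=[-1.9529]
Step 17: x=[0.2698] v=[-1.7650]
Step 18: x=[0.0380] v=[-1.5454]
Step 19: x=[-0.1567] v=[-1.2980]
Step 20: x=[-0.3108] v=[-1.0272]
Step 21: x=[-0.4215] v=[-0.7379]
Step 22: x=[-0.4868] v=[-0.4353]
Step 23: x=[-0.5055] v=[-0.1249]
Step 24: x=[-0.4773] v=[0.1878]
First v>=0 after going negative at step 24, time=3.6000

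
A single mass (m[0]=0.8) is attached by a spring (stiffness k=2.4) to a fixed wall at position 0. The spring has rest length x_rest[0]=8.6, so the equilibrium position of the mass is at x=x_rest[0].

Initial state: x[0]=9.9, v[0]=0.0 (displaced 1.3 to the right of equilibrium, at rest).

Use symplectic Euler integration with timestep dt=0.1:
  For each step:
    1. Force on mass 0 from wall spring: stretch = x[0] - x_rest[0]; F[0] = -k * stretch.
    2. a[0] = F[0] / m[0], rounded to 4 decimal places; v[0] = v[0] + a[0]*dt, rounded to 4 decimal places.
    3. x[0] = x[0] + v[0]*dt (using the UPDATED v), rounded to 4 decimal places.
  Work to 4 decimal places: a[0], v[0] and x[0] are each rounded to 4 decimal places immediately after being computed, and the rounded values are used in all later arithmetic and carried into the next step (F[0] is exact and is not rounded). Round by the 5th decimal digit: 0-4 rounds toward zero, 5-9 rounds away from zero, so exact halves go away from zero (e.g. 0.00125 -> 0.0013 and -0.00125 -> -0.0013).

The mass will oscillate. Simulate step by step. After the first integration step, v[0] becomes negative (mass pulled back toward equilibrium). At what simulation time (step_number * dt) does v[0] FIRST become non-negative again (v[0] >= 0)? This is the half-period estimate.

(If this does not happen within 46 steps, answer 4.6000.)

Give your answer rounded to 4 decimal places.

Answer: 1.9000

Derivation:
Step 0: x=[9.9000] v=[0.0000]
Step 1: x=[9.8610] v=[-0.3900]
Step 2: x=[9.7842] v=[-0.7683]
Step 3: x=[9.6718] v=[-1.1236]
Step 4: x=[9.5273] v=[-1.4451]
Step 5: x=[9.3550] v=[-1.7233]
Step 6: x=[9.1600] v=[-1.9498]
Step 7: x=[8.9482] v=[-2.1178]
Step 8: x=[8.7260] v=[-2.2223]
Step 9: x=[8.5000] v=[-2.2601]
Step 10: x=[8.2770] v=[-2.2301]
Step 11: x=[8.0637] v=[-2.1332]
Step 12: x=[7.8665] v=[-1.9723]
Step 13: x=[7.6913] v=[-1.7523]
Step 14: x=[7.5433] v=[-1.4797]
Step 15: x=[7.4270] v=[-1.1627]
Step 16: x=[7.3459] v=[-0.8108]
Step 17: x=[7.3024] v=[-0.4346]
Step 18: x=[7.2979] v=[-0.0453]
Step 19: x=[7.3324] v=[0.3453]
First v>=0 after going negative at step 19, time=1.9000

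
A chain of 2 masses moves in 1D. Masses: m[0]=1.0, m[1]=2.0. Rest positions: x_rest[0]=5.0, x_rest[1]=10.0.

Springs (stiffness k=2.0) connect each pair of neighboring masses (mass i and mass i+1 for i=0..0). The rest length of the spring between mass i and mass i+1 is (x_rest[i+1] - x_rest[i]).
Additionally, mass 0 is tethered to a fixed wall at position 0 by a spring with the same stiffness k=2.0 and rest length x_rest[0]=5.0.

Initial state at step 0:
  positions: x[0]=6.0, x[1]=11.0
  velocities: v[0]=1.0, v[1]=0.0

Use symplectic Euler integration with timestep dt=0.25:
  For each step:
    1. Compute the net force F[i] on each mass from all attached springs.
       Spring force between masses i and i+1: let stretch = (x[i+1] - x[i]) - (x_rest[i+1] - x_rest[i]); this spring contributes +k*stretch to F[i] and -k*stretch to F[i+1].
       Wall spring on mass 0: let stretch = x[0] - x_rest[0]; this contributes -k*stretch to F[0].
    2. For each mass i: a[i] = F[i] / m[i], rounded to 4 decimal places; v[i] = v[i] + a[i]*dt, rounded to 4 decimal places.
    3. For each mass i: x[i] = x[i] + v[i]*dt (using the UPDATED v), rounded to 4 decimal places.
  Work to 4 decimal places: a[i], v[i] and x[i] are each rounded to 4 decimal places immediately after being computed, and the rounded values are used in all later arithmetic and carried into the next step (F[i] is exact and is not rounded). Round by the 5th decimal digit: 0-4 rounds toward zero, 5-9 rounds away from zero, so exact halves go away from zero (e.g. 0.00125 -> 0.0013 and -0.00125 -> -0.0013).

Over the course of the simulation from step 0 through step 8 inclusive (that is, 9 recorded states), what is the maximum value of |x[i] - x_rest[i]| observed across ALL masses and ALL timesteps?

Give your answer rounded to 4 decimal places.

Step 0: x=[6.0000 11.0000] v=[1.0000 0.0000]
Step 1: x=[6.1250 11.0000] v=[0.5000 0.0000]
Step 2: x=[6.0938 11.0078] v=[-0.1250 0.0313]
Step 3: x=[5.9151 11.0210] v=[-0.7149 0.0528]
Step 4: x=[5.6352 11.0276] v=[-1.1195 0.0263]
Step 5: x=[5.3250 11.0097] v=[-1.2409 -0.0718]
Step 6: x=[5.0597 10.9490] v=[-1.0611 -0.2430]
Step 7: x=[4.8981 10.8327] v=[-0.6463 -0.4653]
Step 8: x=[4.8661 10.6580] v=[-0.1281 -0.6990]
Max displacement = 1.1250

Answer: 1.1250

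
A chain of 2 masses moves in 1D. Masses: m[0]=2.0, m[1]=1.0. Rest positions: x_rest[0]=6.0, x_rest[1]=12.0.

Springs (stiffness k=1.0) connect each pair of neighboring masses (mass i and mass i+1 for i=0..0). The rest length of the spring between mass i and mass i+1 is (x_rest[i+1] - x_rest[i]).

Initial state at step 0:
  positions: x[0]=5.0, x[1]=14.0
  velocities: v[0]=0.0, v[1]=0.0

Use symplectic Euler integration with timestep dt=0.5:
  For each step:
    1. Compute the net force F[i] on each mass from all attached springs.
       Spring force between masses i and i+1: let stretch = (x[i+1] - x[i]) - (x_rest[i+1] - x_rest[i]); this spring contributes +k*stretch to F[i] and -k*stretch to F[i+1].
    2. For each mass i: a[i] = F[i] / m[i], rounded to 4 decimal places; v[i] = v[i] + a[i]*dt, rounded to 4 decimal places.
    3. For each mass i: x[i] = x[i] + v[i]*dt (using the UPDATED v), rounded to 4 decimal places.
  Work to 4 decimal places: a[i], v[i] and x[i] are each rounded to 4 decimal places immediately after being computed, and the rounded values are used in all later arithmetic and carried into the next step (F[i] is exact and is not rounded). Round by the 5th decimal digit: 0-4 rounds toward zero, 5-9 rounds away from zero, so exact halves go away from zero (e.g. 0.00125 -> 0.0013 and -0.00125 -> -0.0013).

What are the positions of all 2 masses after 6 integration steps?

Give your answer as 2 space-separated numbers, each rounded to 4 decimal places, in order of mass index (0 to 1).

Answer: 6.6502 10.7005

Derivation:
Step 0: x=[5.0000 14.0000] v=[0.0000 0.0000]
Step 1: x=[5.3750 13.2500] v=[0.7500 -1.5000]
Step 2: x=[5.9844 12.0313] v=[1.2188 -2.4375]
Step 3: x=[6.5997 10.8008] v=[1.2306 -2.4610]
Step 4: x=[6.9902 10.0200] v=[0.7809 -1.5616]
Step 5: x=[7.0094 9.9818] v=[0.0384 -0.0765]
Step 6: x=[6.6502 10.7005] v=[-0.7185 1.4373]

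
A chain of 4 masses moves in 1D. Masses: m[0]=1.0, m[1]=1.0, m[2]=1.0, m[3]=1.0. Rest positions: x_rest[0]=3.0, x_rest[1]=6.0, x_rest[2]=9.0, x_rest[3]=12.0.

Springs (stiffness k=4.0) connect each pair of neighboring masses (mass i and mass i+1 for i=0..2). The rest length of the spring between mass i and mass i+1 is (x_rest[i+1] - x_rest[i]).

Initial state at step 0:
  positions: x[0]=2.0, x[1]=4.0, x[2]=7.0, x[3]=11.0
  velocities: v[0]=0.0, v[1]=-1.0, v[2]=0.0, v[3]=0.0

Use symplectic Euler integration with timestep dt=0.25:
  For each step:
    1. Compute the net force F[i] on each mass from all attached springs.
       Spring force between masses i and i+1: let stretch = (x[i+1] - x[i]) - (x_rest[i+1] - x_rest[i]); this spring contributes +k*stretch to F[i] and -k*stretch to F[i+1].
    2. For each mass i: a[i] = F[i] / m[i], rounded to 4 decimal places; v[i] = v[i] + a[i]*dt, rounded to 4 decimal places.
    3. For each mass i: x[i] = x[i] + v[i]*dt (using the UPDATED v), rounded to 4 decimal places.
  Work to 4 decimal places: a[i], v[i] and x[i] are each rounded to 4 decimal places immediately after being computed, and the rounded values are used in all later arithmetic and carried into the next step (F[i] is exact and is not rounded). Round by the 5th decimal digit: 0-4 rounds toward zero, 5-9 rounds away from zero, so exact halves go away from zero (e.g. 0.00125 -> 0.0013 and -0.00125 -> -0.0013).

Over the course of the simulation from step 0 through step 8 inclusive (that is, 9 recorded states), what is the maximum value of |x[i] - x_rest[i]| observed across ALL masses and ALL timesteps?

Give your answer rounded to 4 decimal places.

Answer: 2.6151

Derivation:
Step 0: x=[2.0000 4.0000 7.0000 11.0000] v=[0.0000 -1.0000 0.0000 0.0000]
Step 1: x=[1.7500 4.0000 7.2500 10.7500] v=[-1.0000 0.0000 1.0000 -1.0000]
Step 2: x=[1.3125 4.2500 7.5625 10.3750] v=[-1.7500 1.0000 1.2500 -1.5000]
Step 3: x=[0.8594 4.5938 7.7500 10.0469] v=[-1.8125 1.3750 0.7500 -1.3125]
Step 4: x=[0.5899 4.7930 7.7227 9.8946] v=[-1.0781 0.7968 -0.1093 -0.6094]
Step 5: x=[0.6212 4.6739 7.5059 9.9493] v=[0.1250 -0.4766 -0.8671 0.2187]
Step 6: x=[0.9156 4.2496 7.1920 10.1431] v=[1.1777 -1.6973 -1.2557 0.7753]
Step 7: x=[1.2935 3.7274 6.8803 10.3492] v=[1.5117 -2.0889 -1.2470 0.8242]
Step 8: x=[1.5299 3.3849 6.6476 10.4380] v=[0.9456 -1.3699 -0.9310 0.3553]
Max displacement = 2.6151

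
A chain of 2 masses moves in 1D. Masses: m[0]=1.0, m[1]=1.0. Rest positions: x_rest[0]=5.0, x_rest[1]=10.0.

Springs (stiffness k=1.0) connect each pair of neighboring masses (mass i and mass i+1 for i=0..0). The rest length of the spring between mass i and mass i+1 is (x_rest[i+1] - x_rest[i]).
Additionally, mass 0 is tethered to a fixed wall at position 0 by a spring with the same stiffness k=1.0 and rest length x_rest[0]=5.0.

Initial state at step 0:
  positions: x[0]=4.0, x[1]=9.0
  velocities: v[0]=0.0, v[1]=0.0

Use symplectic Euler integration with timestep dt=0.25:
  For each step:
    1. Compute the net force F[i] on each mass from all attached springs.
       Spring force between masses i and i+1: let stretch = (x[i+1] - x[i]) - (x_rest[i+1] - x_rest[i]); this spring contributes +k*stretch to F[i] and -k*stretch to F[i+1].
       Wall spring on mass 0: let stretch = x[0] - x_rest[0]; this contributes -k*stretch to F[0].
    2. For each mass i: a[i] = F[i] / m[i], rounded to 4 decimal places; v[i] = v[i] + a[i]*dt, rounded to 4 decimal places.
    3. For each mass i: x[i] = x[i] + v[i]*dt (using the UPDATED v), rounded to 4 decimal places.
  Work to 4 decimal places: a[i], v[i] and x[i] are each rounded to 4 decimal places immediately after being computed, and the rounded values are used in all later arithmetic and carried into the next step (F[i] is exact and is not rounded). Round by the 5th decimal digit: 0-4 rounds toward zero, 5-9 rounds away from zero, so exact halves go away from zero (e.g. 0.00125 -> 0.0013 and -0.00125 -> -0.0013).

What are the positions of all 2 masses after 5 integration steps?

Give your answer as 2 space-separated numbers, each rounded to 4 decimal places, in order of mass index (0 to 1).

Answer: 4.6965 9.1173

Derivation:
Step 0: x=[4.0000 9.0000] v=[0.0000 0.0000]
Step 1: x=[4.0625 9.0000] v=[0.2500 0.0000]
Step 2: x=[4.1797 9.0039] v=[0.4688 0.0156]
Step 3: x=[4.3372 9.0188] v=[0.6299 0.0596]
Step 4: x=[4.5162 9.0536] v=[0.7160 0.1392]
Step 5: x=[4.6965 9.1173] v=[0.7213 0.2549]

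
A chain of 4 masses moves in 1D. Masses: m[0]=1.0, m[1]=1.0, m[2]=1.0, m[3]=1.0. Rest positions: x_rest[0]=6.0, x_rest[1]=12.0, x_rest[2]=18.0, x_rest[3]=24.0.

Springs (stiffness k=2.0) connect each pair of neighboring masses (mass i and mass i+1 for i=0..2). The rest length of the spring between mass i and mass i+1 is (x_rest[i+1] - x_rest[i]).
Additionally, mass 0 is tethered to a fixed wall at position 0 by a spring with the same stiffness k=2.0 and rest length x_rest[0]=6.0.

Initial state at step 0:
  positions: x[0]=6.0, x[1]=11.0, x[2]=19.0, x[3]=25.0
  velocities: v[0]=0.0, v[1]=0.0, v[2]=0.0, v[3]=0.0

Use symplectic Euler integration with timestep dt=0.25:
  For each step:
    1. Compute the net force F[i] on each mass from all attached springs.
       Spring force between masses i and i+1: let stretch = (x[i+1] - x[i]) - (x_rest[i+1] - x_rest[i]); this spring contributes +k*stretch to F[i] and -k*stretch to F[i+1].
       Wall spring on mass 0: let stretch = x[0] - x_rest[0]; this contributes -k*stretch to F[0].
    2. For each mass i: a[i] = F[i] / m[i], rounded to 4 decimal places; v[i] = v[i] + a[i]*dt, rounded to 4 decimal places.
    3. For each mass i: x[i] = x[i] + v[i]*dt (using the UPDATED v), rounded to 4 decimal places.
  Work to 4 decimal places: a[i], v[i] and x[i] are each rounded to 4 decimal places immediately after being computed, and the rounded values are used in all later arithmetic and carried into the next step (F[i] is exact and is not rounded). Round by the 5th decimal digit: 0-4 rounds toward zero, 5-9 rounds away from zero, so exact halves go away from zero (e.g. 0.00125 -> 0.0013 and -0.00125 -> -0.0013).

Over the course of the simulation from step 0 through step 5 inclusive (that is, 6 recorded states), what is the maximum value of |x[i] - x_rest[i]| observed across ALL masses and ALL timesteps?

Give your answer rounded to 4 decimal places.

Step 0: x=[6.0000 11.0000 19.0000 25.0000] v=[0.0000 0.0000 0.0000 0.0000]
Step 1: x=[5.8750 11.3750 18.7500 25.0000] v=[-0.5000 1.5000 -1.0000 0.0000]
Step 2: x=[5.7031 11.9844 18.3594 24.9688] v=[-0.6875 2.4375 -1.5625 -0.1250]
Step 3: x=[5.6035 12.6055 17.9981 24.8614] v=[-0.3984 2.4844 -1.4453 -0.4297]
Step 4: x=[5.6787 13.0254 17.8206 24.6461] v=[0.3009 1.6797 -0.7100 -0.8614]
Step 5: x=[5.9624 13.1264 17.8969 24.3276] v=[1.1349 0.4040 0.3052 -1.2742]
Max displacement = 1.1264

Answer: 1.1264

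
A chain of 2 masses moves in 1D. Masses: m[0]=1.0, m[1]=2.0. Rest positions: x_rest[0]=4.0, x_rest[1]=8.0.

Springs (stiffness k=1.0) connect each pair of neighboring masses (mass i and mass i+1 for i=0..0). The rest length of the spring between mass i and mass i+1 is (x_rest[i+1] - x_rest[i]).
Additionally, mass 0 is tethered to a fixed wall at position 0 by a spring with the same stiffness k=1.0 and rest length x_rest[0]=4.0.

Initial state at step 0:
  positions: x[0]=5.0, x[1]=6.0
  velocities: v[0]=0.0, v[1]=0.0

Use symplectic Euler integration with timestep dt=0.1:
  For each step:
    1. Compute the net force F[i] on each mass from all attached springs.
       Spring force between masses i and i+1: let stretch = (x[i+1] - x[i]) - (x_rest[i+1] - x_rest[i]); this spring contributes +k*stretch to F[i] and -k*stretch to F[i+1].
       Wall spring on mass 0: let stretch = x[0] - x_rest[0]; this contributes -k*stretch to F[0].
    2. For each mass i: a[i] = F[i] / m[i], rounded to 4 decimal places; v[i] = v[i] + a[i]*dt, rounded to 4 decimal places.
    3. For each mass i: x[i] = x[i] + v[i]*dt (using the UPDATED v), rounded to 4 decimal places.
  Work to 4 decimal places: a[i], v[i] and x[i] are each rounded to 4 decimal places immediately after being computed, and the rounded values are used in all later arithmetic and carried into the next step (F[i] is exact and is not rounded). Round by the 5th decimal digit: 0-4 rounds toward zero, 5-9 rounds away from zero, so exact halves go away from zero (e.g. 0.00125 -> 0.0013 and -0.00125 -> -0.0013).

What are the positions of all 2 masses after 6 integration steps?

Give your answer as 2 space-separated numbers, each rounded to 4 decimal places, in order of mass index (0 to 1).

Answer: 4.2247 6.2962

Derivation:
Step 0: x=[5.0000 6.0000] v=[0.0000 0.0000]
Step 1: x=[4.9600 6.0150] v=[-0.4000 0.1500]
Step 2: x=[4.8810 6.0447] v=[-0.7905 0.2973]
Step 3: x=[4.7648 6.0886] v=[-1.1622 0.4391]
Step 4: x=[4.6142 6.1459] v=[-1.5063 0.5729]
Step 5: x=[4.4327 6.2155] v=[-1.8146 0.6963]
Step 6: x=[4.2247 6.2962] v=[-2.0796 0.8072]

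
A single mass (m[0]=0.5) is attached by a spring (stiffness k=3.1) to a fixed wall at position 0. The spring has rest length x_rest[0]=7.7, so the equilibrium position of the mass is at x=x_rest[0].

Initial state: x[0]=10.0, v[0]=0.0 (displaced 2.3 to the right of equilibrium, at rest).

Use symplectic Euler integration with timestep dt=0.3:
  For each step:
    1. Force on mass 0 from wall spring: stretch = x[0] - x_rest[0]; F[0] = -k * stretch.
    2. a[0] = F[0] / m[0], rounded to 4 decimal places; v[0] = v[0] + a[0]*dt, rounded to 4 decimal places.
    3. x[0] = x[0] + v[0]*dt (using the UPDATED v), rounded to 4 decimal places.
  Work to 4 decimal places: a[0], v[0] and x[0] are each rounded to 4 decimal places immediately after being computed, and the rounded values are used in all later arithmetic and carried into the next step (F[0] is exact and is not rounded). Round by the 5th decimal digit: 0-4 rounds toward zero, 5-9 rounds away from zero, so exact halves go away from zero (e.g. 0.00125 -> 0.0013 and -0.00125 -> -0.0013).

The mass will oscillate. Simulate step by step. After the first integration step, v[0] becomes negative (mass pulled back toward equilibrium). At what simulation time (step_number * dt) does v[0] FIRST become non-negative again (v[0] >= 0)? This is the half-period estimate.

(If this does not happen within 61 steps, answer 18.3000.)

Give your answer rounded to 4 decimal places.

Step 0: x=[10.0000] v=[0.0000]
Step 1: x=[8.7166] v=[-4.2780]
Step 2: x=[6.8659] v=[-6.1689]
Step 3: x=[5.4807] v=[-4.6175]
Step 4: x=[5.3338] v=[-0.4896]
Step 5: x=[6.5073] v=[3.9115]
First v>=0 after going negative at step 5, time=1.5000

Answer: 1.5000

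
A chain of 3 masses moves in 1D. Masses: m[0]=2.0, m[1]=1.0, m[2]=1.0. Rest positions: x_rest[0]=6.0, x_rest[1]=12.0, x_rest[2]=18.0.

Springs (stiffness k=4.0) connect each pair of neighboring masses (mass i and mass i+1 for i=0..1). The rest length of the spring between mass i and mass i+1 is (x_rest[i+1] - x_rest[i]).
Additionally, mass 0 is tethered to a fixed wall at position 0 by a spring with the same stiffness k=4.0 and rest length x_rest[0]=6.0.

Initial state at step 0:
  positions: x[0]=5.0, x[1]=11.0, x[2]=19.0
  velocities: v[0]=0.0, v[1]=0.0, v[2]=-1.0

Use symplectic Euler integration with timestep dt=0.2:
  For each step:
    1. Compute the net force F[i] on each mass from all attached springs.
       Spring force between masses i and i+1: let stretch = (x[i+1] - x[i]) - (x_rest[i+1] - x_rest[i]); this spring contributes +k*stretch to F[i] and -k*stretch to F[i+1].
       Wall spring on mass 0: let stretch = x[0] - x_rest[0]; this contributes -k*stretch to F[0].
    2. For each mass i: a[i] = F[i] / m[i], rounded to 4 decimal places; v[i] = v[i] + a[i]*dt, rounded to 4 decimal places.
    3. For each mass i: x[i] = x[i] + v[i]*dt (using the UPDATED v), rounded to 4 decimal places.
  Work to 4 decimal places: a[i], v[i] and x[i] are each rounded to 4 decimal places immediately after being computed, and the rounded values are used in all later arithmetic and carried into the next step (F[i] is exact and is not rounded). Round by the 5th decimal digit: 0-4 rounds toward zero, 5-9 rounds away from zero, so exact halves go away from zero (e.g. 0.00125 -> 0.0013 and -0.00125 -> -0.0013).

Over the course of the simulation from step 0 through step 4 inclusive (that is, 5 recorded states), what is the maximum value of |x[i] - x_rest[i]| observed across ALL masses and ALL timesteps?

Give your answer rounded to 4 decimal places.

Step 0: x=[5.0000 11.0000 19.0000] v=[0.0000 0.0000 -1.0000]
Step 1: x=[5.0800 11.3200 18.4800] v=[0.4000 1.6000 -2.6000]
Step 2: x=[5.2528 11.7872 17.7744] v=[0.8640 2.3360 -3.5280]
Step 3: x=[5.5281 12.1668 17.0708] v=[1.3766 1.8982 -3.5178]
Step 4: x=[5.8923 12.2689 16.5426] v=[1.8208 0.5104 -2.6410]
Max displacement = 1.4574

Answer: 1.4574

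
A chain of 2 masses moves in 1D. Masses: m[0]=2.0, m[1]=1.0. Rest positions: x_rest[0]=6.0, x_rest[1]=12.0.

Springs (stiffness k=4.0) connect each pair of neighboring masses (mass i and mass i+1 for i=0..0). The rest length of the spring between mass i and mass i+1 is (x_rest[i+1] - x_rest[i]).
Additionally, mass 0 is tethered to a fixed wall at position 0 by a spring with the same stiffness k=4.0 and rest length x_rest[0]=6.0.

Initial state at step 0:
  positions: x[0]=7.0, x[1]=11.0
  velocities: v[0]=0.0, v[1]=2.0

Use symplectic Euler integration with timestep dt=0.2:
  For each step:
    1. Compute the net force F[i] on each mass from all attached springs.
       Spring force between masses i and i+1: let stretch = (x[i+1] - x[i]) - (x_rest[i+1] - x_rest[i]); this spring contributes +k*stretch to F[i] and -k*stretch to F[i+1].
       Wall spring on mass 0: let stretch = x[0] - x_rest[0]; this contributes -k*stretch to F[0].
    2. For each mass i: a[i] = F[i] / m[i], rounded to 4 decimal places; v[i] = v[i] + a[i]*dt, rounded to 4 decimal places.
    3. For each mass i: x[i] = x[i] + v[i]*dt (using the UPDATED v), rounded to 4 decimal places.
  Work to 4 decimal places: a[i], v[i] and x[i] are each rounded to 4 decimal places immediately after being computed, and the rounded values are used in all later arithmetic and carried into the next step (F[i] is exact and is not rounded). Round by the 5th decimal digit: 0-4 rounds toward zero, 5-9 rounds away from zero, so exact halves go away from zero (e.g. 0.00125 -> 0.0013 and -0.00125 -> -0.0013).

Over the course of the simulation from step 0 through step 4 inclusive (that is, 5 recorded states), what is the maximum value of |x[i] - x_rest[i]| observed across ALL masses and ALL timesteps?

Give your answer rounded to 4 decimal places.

Answer: 2.0694

Derivation:
Step 0: x=[7.0000 11.0000] v=[0.0000 2.0000]
Step 1: x=[6.7600 11.7200] v=[-1.2000 3.6000]
Step 2: x=[6.3760 12.6064] v=[-1.9200 4.4320]
Step 3: x=[5.9804 13.4559] v=[-1.9782 4.2477]
Step 4: x=[5.7044 14.0694] v=[-1.3802 3.0673]
Max displacement = 2.0694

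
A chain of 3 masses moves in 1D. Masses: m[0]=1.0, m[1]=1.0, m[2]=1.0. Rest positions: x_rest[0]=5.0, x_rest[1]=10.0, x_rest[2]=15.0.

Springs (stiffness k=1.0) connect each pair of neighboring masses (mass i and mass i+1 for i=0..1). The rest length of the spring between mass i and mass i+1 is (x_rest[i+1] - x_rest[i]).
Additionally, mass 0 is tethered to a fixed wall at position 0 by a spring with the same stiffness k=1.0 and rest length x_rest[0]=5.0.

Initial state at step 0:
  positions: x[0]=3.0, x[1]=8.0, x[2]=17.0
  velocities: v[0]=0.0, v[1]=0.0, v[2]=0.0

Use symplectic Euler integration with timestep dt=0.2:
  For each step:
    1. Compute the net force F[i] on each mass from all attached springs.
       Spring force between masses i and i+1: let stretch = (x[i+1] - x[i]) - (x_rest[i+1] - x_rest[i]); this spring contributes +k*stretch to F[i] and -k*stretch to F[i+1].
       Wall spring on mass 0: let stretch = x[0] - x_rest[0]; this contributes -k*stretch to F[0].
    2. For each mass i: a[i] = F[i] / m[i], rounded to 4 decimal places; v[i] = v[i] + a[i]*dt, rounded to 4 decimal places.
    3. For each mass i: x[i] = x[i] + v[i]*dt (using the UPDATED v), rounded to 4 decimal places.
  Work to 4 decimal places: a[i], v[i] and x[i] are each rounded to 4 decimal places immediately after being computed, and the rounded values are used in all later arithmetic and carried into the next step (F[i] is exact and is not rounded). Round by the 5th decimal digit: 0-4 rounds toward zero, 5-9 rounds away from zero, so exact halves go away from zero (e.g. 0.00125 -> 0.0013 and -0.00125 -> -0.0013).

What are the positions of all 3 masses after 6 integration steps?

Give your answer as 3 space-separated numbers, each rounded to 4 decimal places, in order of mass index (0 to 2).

Step 0: x=[3.0000 8.0000 17.0000] v=[0.0000 0.0000 0.0000]
Step 1: x=[3.0800 8.1600 16.8400] v=[0.4000 0.8000 -0.8000]
Step 2: x=[3.2400 8.4640 16.5328] v=[0.8000 1.5200 -1.5360]
Step 3: x=[3.4794 8.8818 16.1028] v=[1.1968 2.0890 -2.1498]
Step 4: x=[3.7957 9.3723 15.5840] v=[1.5814 2.4527 -2.5940]
Step 5: x=[4.1832 9.8882 15.0167] v=[1.9376 2.5797 -2.8363]
Step 6: x=[4.6316 10.3811 14.4443] v=[2.2420 2.4644 -2.8620]

Answer: 4.6316 10.3811 14.4443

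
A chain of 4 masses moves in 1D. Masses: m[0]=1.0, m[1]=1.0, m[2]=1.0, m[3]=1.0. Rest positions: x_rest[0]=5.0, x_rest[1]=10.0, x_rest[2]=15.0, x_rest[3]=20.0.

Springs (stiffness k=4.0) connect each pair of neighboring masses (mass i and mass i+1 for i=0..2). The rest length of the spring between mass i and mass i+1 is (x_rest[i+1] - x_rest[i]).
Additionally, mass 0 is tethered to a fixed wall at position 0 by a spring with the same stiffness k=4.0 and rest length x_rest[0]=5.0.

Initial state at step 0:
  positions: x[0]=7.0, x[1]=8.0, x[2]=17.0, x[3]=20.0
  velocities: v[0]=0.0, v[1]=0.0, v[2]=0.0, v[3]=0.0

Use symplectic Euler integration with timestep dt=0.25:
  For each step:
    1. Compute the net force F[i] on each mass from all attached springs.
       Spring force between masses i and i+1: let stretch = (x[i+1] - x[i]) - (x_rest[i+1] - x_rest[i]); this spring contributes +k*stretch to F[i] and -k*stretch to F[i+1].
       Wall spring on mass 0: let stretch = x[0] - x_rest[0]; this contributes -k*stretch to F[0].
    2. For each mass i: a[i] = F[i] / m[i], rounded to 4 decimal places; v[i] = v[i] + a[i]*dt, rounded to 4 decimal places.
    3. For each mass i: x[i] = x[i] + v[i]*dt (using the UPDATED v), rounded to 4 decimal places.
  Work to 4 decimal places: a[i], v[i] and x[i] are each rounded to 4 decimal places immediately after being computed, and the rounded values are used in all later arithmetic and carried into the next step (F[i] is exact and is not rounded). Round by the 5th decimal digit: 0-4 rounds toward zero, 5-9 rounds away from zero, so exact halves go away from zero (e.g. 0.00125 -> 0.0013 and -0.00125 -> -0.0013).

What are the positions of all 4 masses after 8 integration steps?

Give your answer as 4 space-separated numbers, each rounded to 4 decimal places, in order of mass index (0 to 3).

Step 0: x=[7.0000 8.0000 17.0000 20.0000] v=[0.0000 0.0000 0.0000 0.0000]
Step 1: x=[5.5000 10.0000 15.5000 20.5000] v=[-6.0000 8.0000 -6.0000 2.0000]
Step 2: x=[3.7500 12.2500 13.8750 21.0000] v=[-7.0000 9.0000 -6.5000 2.0000]
Step 3: x=[3.1875 12.7813 13.6250 20.9688] v=[-2.2500 2.1250 -1.0000 -0.1250]
Step 4: x=[4.2266 11.1250 15.0000 20.3516] v=[4.1563 -6.6251 5.5001 -2.4688]
Step 5: x=[5.9336 8.7129 16.7442 19.6465] v=[6.8281 -9.6485 6.9767 -2.8204]
Step 6: x=[6.8521 7.6138 17.2061 19.4658] v=[3.6738 -4.3965 1.8477 -0.7227]
Step 7: x=[6.2480 8.7223 15.8349 19.9702] v=[-2.4166 4.4341 -5.4849 2.0176]
Step 8: x=[4.7004 10.9904 13.7194 20.6908] v=[-6.1903 9.0724 -8.4622 2.8823]

Answer: 4.7004 10.9904 13.7194 20.6908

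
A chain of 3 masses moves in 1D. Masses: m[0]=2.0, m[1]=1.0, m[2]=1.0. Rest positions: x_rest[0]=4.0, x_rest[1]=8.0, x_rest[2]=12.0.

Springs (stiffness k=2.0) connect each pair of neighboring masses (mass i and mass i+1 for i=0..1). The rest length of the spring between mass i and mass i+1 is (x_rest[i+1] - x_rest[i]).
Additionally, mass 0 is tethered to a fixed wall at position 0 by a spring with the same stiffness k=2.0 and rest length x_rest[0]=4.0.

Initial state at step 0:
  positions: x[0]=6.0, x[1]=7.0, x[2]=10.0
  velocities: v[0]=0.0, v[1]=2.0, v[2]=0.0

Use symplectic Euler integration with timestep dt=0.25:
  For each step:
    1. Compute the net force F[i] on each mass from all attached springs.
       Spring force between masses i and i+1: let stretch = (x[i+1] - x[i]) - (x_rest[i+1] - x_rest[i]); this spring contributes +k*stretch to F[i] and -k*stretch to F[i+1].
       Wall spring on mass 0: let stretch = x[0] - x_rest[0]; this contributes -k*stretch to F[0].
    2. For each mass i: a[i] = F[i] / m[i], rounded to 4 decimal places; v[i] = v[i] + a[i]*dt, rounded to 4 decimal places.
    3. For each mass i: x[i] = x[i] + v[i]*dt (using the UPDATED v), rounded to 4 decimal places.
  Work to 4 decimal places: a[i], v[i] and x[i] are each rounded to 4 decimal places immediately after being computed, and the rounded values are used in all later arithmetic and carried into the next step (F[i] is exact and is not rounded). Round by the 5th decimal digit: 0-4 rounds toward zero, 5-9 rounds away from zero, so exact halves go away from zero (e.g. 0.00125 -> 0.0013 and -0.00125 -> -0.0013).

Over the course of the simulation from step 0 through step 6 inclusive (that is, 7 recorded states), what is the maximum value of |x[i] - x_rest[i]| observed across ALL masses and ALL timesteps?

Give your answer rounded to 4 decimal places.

Answer: 2.0184

Derivation:
Step 0: x=[6.0000 7.0000 10.0000] v=[0.0000 2.0000 0.0000]
Step 1: x=[5.6875 7.7500 10.1250] v=[-1.2500 3.0000 0.5000]
Step 2: x=[5.1484 8.5391 10.4531] v=[-2.1563 3.1563 1.3125]
Step 3: x=[4.4995 9.1436 11.0420] v=[-2.5957 2.4180 2.3555]
Step 4: x=[3.8596 9.4049 11.8936] v=[-2.5596 1.0452 3.4063]
Step 5: x=[3.3251 9.2841 12.9341] v=[-2.1382 -0.4831 4.1620]
Step 6: x=[2.9552 8.8747 14.0184] v=[-1.4797 -1.6376 4.3370]
Max displacement = 2.0184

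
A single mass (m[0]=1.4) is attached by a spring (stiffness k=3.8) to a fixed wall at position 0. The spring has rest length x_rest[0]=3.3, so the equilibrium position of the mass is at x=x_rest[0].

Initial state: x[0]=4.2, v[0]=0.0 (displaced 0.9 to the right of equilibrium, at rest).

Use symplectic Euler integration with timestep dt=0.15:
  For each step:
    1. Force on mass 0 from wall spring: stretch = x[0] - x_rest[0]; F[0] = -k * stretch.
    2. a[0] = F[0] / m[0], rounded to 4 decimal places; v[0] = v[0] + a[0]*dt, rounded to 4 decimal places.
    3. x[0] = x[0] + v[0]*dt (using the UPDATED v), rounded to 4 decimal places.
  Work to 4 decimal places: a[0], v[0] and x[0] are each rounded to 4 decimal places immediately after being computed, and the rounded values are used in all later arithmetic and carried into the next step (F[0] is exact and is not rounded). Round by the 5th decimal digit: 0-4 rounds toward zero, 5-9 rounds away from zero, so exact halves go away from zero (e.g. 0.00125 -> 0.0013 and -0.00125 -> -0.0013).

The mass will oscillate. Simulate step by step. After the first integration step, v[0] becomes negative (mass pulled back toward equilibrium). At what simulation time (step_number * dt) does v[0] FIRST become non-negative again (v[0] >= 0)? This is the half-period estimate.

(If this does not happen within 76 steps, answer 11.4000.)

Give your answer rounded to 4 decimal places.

Step 0: x=[4.2000] v=[0.0000]
Step 1: x=[4.1450] v=[-0.3664]
Step 2: x=[4.0384] v=[-0.7104]
Step 3: x=[3.8868] v=[-1.0110]
Step 4: x=[3.6993] v=[-1.2499]
Step 5: x=[3.4874] v=[-1.4125]
Step 6: x=[3.2641] v=[-1.4888]
Step 7: x=[3.0430] v=[-1.4742]
Step 8: x=[2.8376] v=[-1.3696]
Step 9: x=[2.6604] v=[-1.1813]
Step 10: x=[2.5223] v=[-0.9209]
Step 11: x=[2.4317] v=[-0.6043]
Step 12: x=[2.3941] v=[-0.2508]
Step 13: x=[2.4118] v=[0.1180]
First v>=0 after going negative at step 13, time=1.9500

Answer: 1.9500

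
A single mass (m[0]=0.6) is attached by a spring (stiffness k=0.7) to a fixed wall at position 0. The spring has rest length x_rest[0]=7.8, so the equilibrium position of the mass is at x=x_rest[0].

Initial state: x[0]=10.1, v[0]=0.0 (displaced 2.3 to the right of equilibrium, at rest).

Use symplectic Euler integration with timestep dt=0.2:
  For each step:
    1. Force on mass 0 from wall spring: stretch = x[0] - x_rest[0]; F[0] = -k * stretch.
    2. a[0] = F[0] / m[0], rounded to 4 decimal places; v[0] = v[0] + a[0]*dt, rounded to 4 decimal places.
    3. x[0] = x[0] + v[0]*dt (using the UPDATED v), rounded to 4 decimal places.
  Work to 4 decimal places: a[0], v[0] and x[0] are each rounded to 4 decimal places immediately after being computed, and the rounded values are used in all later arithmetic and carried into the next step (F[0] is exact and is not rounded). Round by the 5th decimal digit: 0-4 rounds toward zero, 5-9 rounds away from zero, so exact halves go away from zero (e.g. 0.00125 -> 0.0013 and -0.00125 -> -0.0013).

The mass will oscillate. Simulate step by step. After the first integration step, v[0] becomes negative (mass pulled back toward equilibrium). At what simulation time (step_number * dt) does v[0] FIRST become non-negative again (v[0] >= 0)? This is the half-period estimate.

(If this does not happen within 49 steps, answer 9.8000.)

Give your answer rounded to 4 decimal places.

Step 0: x=[10.1000] v=[0.0000]
Step 1: x=[9.9927] v=[-0.5367]
Step 2: x=[9.7830] v=[-1.0483]
Step 3: x=[9.4808] v=[-1.5110]
Step 4: x=[9.1002] v=[-1.9032]
Step 5: x=[8.6589] v=[-2.2066]
Step 6: x=[8.1775] v=[-2.4070]
Step 7: x=[7.6785] v=[-2.4951]
Step 8: x=[7.1852] v=[-2.4667]
Step 9: x=[6.7206] v=[-2.3232]
Step 10: x=[6.3063] v=[-2.0713]
Step 11: x=[5.9617] v=[-1.7228]
Step 12: x=[5.7029] v=[-1.2939]
Step 13: x=[5.5420] v=[-0.8046]
Step 14: x=[5.4865] v=[-0.2777]
Step 15: x=[5.5389] v=[0.2621]
First v>=0 after going negative at step 15, time=3.0000

Answer: 3.0000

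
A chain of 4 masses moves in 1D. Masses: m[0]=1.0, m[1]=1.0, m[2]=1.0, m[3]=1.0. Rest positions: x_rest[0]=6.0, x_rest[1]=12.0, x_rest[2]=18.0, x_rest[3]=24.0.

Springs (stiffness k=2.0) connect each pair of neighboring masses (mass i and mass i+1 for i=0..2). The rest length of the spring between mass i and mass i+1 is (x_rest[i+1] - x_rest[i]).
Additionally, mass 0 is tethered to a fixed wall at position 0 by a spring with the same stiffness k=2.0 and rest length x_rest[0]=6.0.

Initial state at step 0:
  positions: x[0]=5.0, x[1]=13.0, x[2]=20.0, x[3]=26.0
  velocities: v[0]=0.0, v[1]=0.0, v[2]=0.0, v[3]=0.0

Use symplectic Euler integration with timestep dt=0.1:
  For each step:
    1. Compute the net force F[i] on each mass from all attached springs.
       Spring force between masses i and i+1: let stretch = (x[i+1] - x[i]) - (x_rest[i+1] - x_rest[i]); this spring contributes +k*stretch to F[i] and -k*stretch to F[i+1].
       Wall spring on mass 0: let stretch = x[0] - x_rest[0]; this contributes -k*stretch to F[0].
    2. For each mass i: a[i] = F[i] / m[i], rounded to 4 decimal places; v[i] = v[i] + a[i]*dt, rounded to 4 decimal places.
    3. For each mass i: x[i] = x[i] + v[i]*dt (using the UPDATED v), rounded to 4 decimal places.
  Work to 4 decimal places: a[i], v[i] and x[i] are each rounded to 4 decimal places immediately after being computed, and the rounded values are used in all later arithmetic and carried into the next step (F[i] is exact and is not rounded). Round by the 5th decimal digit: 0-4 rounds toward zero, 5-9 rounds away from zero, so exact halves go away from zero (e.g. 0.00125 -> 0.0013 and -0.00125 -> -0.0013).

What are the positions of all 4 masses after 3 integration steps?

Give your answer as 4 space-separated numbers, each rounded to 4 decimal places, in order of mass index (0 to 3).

Step 0: x=[5.0000 13.0000 20.0000 26.0000] v=[0.0000 0.0000 0.0000 0.0000]
Step 1: x=[5.0600 12.9800 19.9800 26.0000] v=[0.6000 -0.2000 -0.2000 0.0000]
Step 2: x=[5.1772 12.9416 19.9404 25.9996] v=[1.1720 -0.3840 -0.3960 -0.0040]
Step 3: x=[5.3461 12.8879 19.8820 25.9980] v=[1.6894 -0.5371 -0.5839 -0.0158]

Answer: 5.3461 12.8879 19.8820 25.9980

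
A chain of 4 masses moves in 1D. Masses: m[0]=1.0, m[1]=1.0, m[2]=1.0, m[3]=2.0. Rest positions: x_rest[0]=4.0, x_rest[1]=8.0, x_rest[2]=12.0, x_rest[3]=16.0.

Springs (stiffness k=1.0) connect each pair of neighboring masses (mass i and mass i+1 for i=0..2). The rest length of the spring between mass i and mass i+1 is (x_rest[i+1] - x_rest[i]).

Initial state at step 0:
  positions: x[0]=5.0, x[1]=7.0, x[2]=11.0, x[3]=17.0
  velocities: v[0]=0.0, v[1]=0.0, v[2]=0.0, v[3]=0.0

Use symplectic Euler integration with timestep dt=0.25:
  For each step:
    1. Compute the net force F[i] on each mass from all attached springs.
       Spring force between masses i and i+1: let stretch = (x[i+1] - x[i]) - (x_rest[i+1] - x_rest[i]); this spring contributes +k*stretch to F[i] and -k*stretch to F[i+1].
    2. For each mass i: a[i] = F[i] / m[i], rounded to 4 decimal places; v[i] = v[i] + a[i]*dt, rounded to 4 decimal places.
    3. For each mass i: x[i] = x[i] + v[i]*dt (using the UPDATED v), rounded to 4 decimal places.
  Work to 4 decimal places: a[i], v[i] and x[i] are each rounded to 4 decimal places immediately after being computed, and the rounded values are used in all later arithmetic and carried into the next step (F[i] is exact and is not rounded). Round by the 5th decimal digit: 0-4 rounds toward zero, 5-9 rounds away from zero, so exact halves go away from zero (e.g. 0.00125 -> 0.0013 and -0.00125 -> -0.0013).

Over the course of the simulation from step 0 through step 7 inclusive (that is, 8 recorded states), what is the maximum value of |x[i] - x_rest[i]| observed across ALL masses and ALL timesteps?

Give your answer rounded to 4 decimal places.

Answer: 1.2012

Derivation:
Step 0: x=[5.0000 7.0000 11.0000 17.0000] v=[0.0000 0.0000 0.0000 0.0000]
Step 1: x=[4.8750 7.1250 11.1250 16.9375] v=[-0.5000 0.5000 0.5000 -0.2500]
Step 2: x=[4.6406 7.3594 11.3633 16.8184] v=[-0.9375 0.9375 0.9531 -0.4766]
Step 3: x=[4.3262 7.6741 11.6923 16.6538] v=[-1.2578 1.2588 1.3159 -0.6585]
Step 4: x=[3.9710 8.0307 12.0802 16.4591] v=[-1.4208 1.4264 1.5517 -0.7787]
Step 5: x=[3.6195 8.3867 12.4887 16.2526] v=[-1.4059 1.4239 1.6341 -0.8261]
Step 6: x=[3.3160 8.7011 12.8761 16.0535] v=[-1.2141 1.2576 1.5496 -0.7966]
Step 7: x=[3.0991 8.9399 13.2012 15.8801] v=[-0.8678 0.9551 1.3002 -0.6938]
Max displacement = 1.2012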